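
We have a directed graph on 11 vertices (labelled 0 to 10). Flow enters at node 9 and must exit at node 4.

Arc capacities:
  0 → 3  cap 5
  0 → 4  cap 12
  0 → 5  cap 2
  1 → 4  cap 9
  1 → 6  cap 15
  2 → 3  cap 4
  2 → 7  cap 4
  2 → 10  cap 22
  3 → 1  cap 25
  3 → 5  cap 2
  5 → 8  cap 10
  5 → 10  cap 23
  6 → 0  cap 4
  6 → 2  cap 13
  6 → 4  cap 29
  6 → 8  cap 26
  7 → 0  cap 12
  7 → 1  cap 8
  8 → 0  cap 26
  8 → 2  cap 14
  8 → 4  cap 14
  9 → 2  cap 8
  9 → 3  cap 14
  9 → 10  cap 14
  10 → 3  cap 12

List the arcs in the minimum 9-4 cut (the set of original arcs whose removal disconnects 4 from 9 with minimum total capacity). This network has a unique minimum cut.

augment #1: 9→3→1→4 push 9
augment #2: 9→2→7→0→4 push 4
augment #3: 9→3→1→6→4 push 5
augment #4: 9→2→3→1→6→4 push 4
augment #5: 9→10→3→1→6→4 push 6
augment #6: 9→10→3→5→8→4 push 2
max flow = 30; residual-reachable set from 9 gives S-side
cut edges (S→T): {(1,4), (1,6), (2,7), (3,5)} total cap 30

Min-cut arcs: {(1,4), (1,6), (2,7), (3,5)} (total capacity 30)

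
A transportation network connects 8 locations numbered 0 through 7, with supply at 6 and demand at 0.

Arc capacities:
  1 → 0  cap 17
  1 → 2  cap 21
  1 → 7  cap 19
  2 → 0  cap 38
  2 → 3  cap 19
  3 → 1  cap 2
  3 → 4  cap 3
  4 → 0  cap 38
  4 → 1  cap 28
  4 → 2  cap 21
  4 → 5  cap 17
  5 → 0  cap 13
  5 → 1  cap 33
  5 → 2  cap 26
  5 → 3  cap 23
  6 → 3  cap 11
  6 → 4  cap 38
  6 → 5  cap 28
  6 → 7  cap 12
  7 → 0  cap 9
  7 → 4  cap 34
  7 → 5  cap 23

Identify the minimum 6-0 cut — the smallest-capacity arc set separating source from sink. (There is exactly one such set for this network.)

Min-cut arcs: {(3,1), (3,4), (6,4), (6,5), (6,7)} (total capacity 83)

augment #1: 6→4→0 push 38
augment #2: 6→5→0 push 13
augment #3: 6→7→0 push 9
augment #4: 6→3→1→0 push 2
augment #5: 6→5→1→0 push 15
augment #6: 6→3→4→2→0 push 3
augment #7: 6→7→4→2→0 push 3
max flow = 83; residual-reachable set from 6 gives S-side
cut edges (S→T): {(3,1), (3,4), (6,4), (6,5), (6,7)} total cap 83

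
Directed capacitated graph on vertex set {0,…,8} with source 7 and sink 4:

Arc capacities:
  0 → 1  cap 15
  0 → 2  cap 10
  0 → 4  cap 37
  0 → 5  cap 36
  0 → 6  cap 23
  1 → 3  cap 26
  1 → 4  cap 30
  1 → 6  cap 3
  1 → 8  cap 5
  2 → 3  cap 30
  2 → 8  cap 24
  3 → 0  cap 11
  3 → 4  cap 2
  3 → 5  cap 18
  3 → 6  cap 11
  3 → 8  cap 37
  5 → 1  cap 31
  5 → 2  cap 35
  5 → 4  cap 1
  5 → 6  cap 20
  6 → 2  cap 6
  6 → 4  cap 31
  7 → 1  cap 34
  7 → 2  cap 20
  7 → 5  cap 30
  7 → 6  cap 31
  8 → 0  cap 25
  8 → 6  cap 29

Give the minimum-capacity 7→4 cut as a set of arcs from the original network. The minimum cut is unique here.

Min-cut arcs: {(1,4), (3,0), (3,4), (5,4), (6,4), (8,0)} (total capacity 100)

augment #1: 7→1→4 push 30
augment #2: 7→5→4 push 1
augment #3: 7→6→4 push 31
augment #4: 7→1→3→4 push 2
augment #5: 7→1→3→0→4 push 2
augment #6: 7→2→3→0→4 push 9
augment #7: 7→2→8→0→4 push 11
augment #8: 7→5→1→8→0→4 push 5
augment #9: 7→5→2→8→0→4 push 9
max flow = 100; residual-reachable set from 7 gives S-side
cut edges (S→T): {(1,4), (3,0), (3,4), (5,4), (6,4), (8,0)} total cap 100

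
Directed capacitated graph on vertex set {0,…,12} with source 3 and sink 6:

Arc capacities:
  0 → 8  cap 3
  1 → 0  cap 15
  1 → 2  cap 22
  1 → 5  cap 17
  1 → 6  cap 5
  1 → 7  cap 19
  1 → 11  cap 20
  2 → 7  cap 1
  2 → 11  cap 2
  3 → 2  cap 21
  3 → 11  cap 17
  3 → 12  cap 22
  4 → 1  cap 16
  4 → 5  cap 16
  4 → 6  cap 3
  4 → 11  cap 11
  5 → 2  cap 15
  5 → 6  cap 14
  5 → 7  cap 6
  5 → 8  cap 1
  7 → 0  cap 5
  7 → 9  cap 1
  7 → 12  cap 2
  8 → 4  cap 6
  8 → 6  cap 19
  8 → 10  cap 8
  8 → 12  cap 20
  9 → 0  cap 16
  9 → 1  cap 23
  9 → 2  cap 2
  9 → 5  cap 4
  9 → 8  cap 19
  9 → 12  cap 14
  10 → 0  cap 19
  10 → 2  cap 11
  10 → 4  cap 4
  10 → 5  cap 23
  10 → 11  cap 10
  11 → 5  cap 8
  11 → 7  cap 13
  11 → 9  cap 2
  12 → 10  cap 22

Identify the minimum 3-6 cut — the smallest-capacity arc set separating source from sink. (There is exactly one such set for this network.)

augment #1: 3→11→5→6 push 8
augment #2: 3→11→9→1→6 push 2
augment #3: 3→12→10→4→6 push 3
augment #4: 3→12→10→5→6 push 6
augment #5: 3→2→7→0→8→6 push 1
augment #6: 3→11→7→0→8→6 push 2
augment #7: 3→11→7→9→1→6 push 1
augment #8: 3→12→10→4→1→6 push 1
augment #9: 3→12→10→5→8→6 push 1
max flow = 25; residual-reachable set from 3 gives S-side
cut edges (S→T): {(0,8), (5,6), (5,8), (7,9), (10,4), (11,9)} total cap 25

Min-cut arcs: {(0,8), (5,6), (5,8), (7,9), (10,4), (11,9)} (total capacity 25)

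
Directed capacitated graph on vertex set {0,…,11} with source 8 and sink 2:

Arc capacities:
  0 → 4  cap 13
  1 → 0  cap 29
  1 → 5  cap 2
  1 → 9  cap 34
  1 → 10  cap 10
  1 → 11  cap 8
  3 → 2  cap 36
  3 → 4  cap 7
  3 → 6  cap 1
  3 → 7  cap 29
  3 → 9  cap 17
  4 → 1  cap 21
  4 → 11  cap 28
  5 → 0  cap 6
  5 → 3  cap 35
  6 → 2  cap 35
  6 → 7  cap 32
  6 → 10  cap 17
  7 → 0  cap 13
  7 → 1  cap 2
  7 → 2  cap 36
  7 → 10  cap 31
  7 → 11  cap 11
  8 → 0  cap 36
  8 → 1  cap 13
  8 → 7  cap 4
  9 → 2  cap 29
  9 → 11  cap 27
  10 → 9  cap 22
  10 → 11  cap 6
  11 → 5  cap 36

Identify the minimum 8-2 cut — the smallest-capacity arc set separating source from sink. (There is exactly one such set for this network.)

augment #1: 8→7→2 push 4
augment #2: 8→1→9→2 push 13
augment #3: 8→0→4→1→9→2 push 13
max flow = 30; residual-reachable set from 8 gives S-side
cut edges (S→T): {(0,4), (8,1), (8,7)} total cap 30

Min-cut arcs: {(0,4), (8,1), (8,7)} (total capacity 30)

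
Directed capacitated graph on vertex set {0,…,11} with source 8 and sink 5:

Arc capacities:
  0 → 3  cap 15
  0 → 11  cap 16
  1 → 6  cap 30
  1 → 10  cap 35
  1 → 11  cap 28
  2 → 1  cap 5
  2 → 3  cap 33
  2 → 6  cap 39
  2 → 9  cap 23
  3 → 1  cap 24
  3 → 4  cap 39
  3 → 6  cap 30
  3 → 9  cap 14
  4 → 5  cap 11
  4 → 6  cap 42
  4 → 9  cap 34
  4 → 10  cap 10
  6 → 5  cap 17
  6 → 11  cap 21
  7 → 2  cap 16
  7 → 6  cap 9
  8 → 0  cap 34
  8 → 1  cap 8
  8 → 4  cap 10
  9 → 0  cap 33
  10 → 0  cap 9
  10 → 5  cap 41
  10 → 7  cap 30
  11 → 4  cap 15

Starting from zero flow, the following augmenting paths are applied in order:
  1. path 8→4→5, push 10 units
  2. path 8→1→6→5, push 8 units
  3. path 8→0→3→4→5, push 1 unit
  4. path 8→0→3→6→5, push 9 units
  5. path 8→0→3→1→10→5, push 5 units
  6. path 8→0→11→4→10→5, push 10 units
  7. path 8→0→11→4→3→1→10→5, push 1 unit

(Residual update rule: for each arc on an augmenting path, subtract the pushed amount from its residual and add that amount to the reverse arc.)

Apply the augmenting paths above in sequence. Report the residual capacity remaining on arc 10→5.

Residual capacity of (10,5): 25

after path 1 (8→4→5, push 10): res(10,5)=41
after path 2 (8→1→6→5, push 8): res(10,5)=41
after path 3 (8→0→3→4→5, push 1): res(10,5)=41
after path 4 (8→0→3→6→5, push 9): res(10,5)=41
after path 5 (8→0→3→1→10→5, push 5): res(10,5)=36
after path 6 (8→0→11→4→10→5, push 10): res(10,5)=26
after path 7 (8→0→11→4→3→1→10→5, push 1): res(10,5)=25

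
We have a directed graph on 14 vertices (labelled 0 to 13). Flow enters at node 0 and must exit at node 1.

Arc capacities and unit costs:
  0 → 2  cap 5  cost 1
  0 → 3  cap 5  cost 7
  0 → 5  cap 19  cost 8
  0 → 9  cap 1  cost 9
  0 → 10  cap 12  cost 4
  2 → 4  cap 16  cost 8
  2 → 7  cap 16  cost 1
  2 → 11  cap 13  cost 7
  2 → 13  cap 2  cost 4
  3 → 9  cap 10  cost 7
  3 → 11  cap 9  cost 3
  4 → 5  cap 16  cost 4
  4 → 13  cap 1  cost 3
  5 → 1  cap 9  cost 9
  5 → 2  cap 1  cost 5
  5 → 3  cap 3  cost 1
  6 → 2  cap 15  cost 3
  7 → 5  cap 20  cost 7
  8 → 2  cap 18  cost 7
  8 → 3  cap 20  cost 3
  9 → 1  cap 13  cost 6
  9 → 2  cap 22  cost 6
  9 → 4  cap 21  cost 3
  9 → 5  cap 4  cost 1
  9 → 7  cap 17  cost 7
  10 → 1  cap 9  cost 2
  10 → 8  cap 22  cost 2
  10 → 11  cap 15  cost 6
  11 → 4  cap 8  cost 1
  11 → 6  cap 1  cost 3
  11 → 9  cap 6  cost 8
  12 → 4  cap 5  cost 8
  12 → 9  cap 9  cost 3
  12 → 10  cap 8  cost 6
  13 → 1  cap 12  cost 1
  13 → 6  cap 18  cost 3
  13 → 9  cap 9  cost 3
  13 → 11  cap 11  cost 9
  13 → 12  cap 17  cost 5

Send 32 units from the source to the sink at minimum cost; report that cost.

Minimum cost for 32 units: 457

shortest-cost path #1: 0→10→1 push 9 @ unit cost 6 (adds 54)
shortest-cost path #2: 0→2→13→1 push 2 @ unit cost 6 (adds 12)
shortest-cost path #3: 0→2→4→13→1 push 1 @ unit cost 13 (adds 13)
shortest-cost path #4: 0→9→1 push 1 @ unit cost 15 (adds 15)
shortest-cost path #5: 0→5→1 push 9 @ unit cost 17 (adds 153)
shortest-cost path #6: 0→3→9→1 push 5 @ unit cost 20 (adds 100)
shortest-cost path #7: 0→2→11→9→1 push 2 @ unit cost 22 (adds 44)
shortest-cost path #8: 0→5→3→9→1 push 3 @ unit cost 22 (adds 66)
total cost = 457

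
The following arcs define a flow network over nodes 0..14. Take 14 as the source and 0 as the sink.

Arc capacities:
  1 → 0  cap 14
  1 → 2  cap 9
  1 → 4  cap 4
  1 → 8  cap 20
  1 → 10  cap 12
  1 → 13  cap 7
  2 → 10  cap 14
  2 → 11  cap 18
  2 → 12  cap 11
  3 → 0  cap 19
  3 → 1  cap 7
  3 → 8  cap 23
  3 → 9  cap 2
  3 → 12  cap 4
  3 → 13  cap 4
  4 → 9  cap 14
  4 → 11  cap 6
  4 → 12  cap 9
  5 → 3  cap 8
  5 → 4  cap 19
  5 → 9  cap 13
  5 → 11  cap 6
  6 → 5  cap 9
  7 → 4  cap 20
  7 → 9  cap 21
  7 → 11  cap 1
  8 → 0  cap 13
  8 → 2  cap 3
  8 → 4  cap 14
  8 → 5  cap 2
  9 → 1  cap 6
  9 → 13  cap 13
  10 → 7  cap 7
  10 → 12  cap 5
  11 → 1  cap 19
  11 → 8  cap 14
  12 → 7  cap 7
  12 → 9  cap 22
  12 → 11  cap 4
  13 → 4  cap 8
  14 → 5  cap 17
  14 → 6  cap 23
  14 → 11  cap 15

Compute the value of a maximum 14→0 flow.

Maximum flow value: 35

augment #1: 14→5→3→0 bottleneck 8, total now 8
augment #2: 14→11→1→0 bottleneck 14, total now 22
augment #3: 14→11→8→0 bottleneck 1, total now 23
augment #4: 14→5→11→8→0 bottleneck 6, total now 29
augment #5: 14→5→4→11→8→0 bottleneck 3, total now 32
augment #6: 14→6→5→4→11→8→0 bottleneck 3, total now 35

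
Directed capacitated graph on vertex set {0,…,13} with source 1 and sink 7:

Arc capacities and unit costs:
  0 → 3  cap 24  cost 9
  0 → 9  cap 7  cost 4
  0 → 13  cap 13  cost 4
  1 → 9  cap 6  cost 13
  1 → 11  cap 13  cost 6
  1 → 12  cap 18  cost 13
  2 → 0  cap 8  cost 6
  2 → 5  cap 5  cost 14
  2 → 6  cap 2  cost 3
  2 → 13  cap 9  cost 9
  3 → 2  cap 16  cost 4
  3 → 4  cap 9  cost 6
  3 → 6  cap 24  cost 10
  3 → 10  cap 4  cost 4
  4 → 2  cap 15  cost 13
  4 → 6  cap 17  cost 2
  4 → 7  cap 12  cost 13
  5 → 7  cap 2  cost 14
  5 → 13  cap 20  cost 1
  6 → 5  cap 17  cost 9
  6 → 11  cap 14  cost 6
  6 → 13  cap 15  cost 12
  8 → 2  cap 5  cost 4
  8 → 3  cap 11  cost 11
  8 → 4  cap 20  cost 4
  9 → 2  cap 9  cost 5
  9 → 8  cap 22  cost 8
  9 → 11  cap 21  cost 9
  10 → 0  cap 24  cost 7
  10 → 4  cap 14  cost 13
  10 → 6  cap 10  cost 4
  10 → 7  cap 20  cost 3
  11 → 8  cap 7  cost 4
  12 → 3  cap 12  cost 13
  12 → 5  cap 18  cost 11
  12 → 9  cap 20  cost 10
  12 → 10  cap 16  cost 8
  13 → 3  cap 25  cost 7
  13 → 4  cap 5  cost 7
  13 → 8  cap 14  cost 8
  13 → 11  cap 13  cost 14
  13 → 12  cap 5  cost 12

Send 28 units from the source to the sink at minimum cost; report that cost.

Minimum cost for 28 units: 753

shortest-cost path #1: 1→12→10→7 push 16 @ unit cost 24 (adds 384)
shortest-cost path #2: 1→11→8→4→7 push 7 @ unit cost 27 (adds 189)
shortest-cost path #3: 1→12→3→10→7 push 2 @ unit cost 33 (adds 66)
shortest-cost path #4: 1→9→8→4→7 push 3 @ unit cost 38 (adds 114)
total cost = 753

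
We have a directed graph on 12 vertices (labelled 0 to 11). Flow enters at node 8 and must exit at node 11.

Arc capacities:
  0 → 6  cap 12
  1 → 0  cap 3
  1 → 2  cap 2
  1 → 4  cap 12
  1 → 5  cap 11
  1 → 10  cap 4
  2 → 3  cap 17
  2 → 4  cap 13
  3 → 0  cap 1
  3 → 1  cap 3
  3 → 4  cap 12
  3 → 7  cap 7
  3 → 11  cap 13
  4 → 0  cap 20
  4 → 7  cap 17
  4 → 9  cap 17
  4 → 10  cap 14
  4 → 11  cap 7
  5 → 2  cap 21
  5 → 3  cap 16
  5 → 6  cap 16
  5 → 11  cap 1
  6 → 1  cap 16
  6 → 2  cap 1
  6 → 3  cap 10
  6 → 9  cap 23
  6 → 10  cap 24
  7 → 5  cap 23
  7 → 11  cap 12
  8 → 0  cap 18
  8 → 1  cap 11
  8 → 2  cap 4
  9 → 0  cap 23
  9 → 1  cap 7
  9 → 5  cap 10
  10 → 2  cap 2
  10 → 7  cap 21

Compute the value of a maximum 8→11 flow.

augment #1: 8→1→4→11 bottleneck 7, total now 7
augment #2: 8→1→5→11 bottleneck 1, total now 8
augment #3: 8→2→3→11 bottleneck 4, total now 12
augment #4: 8→0→6→3→11 bottleneck 9, total now 21
augment #5: 8→1→4→7→11 bottleneck 3, total now 24
augment #6: 8→0→6→3→7→11 bottleneck 1, total now 25
augment #7: 8→0→6→10→7→11 bottleneck 2, total now 27

Maximum flow value: 27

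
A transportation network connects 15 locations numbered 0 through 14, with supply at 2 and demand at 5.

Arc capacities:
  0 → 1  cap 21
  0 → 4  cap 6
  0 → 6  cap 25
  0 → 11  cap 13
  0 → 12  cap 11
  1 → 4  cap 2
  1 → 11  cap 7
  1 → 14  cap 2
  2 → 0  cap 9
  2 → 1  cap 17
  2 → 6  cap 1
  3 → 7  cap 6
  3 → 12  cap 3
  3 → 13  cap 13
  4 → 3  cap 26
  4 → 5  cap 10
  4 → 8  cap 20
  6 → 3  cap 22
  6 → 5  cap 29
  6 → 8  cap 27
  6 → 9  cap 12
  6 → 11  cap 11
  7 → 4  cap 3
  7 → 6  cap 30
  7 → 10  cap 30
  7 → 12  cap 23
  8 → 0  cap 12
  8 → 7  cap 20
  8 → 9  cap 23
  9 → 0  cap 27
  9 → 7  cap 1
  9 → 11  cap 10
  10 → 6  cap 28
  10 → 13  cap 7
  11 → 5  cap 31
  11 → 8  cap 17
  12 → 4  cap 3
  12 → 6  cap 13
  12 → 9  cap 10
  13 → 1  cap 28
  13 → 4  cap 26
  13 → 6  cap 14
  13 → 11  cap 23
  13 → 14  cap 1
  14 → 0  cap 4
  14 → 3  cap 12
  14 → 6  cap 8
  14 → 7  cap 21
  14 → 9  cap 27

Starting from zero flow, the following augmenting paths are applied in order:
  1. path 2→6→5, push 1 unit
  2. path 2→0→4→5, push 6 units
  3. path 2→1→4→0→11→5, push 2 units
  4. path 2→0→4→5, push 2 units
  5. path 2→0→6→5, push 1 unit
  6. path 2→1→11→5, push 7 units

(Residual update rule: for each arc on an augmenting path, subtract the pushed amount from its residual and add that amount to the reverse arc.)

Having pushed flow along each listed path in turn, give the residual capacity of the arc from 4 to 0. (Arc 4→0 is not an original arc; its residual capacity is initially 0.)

after path 1 (2→6→5, push 1): res(4,0)=0
after path 2 (2→0→4→5, push 6): res(4,0)=6
after path 3 (2→1→4→0→11→5, push 2): res(4,0)=4
after path 4 (2→0→4→5, push 2): res(4,0)=6
after path 5 (2→0→6→5, push 1): res(4,0)=6
after path 6 (2→1→11→5, push 7): res(4,0)=6

Residual capacity of (4,0): 6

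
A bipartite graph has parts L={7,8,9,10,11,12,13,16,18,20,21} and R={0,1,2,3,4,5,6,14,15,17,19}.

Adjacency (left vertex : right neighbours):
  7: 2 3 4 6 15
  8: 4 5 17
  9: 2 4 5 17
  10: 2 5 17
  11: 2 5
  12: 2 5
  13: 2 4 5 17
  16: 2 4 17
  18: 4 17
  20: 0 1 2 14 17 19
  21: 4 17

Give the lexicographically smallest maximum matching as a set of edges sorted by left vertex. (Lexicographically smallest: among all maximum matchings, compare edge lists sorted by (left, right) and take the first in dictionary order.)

Lex-smallest maximum matching: {(7,3), (8,4), (9,2), (10,5), (13,17), (20,0)}

|M| = 6 (so the lex-smallest maximum matching has 6 edges)
process left vertices in ascending order; for each, take the smallest-labelled available neighbour that still permits 6 edges overall, or leave it unmatched if none does
lex-smallest matching: {7-3, 8-4, 9-2, 10-5, 13-17, 20-0}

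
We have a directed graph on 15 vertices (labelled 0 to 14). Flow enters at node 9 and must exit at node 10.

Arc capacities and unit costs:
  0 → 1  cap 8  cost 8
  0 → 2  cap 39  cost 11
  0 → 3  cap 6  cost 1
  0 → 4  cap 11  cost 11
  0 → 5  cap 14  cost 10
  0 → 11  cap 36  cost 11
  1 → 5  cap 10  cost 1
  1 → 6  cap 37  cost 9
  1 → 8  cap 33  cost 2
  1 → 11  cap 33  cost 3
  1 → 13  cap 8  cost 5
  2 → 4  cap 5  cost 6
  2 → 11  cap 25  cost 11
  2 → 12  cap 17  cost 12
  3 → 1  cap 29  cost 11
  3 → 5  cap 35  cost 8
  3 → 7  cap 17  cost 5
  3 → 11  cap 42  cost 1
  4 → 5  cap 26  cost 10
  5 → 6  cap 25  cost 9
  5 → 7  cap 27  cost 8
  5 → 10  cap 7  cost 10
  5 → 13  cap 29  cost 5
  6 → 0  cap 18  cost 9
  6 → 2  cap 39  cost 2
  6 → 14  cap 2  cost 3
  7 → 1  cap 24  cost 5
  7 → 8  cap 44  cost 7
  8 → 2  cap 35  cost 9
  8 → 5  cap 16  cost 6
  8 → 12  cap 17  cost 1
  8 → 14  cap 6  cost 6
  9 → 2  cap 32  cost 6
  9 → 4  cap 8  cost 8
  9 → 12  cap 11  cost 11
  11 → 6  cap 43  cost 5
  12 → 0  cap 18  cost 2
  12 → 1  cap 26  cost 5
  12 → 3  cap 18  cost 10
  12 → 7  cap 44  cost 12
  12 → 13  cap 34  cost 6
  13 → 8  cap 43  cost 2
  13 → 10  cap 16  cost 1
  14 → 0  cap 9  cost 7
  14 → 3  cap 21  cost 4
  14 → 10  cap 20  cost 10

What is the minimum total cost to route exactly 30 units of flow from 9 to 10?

Minimum cost for 30 units: 793

shortest-cost path #1: 9→12→13→10 push 11 @ unit cost 18 (adds 198)
shortest-cost path #2: 9→4→5→13→10 push 5 @ unit cost 24 (adds 120)
shortest-cost path #3: 9→4→5→10 push 3 @ unit cost 28 (adds 84)
shortest-cost path #4: 9→2→12→13→5→10 push 4 @ unit cost 29 (adds 116)
shortest-cost path #5: 9→2→11→6→14→10 push 2 @ unit cost 35 (adds 70)
shortest-cost path #6: 9→2→12→1→8→14→10 push 5 @ unit cost 41 (adds 205)
total cost = 793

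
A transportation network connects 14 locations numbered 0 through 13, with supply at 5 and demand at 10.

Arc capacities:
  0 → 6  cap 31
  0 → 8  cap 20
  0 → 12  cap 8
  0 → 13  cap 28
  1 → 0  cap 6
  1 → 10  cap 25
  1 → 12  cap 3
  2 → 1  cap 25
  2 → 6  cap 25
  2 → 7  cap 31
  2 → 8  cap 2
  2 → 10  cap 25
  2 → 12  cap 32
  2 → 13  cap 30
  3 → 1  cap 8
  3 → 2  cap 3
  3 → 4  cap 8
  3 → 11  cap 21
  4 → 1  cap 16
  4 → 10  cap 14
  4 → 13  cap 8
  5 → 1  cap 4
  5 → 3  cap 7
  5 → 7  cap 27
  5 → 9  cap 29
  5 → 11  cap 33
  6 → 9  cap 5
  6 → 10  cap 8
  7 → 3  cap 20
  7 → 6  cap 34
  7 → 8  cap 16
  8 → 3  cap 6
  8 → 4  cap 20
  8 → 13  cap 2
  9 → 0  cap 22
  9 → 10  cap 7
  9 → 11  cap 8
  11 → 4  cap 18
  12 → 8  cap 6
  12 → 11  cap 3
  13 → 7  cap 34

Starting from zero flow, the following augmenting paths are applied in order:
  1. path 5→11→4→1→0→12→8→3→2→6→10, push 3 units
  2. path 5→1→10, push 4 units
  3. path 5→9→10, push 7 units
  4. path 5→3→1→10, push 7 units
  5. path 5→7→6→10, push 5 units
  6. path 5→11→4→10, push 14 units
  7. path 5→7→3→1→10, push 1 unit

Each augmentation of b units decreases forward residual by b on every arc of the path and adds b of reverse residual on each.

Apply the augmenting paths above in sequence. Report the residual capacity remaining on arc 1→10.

after path 1 (5→11→4→1→0→12→8→3→2→6→10, push 3): res(1,10)=25
after path 2 (5→1→10, push 4): res(1,10)=21
after path 3 (5→9→10, push 7): res(1,10)=21
after path 4 (5→3→1→10, push 7): res(1,10)=14
after path 5 (5→7→6→10, push 5): res(1,10)=14
after path 6 (5→11→4→10, push 14): res(1,10)=14
after path 7 (5→7→3→1→10, push 1): res(1,10)=13

Residual capacity of (1,10): 13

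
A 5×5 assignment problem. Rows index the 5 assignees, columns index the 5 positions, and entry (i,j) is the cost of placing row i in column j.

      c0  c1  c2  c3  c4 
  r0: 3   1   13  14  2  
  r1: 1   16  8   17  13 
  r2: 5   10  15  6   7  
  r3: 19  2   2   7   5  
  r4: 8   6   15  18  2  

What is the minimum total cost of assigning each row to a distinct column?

Minimum assignment cost: 12

optimal assignment: row0→col1 (cost 1), row1→col0 (cost 1), row2→col3 (cost 6), row3→col2 (cost 2), row4→col4 (cost 2)
total = 1 + 1 + 6 + 2 + 2 = 12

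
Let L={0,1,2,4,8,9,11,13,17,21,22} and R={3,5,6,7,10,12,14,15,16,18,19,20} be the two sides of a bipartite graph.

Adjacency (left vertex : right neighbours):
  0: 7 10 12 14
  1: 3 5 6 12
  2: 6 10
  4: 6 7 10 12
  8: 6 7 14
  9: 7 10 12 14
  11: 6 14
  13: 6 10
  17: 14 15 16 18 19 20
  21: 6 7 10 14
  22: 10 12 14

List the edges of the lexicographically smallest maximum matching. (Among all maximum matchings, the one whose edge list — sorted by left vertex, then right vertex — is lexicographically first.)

|M| = 7 (so the lex-smallest maximum matching has 7 edges)
process left vertices in ascending order; for each, take the smallest-labelled available neighbour that still permits 7 edges overall, or leave it unmatched if none does
lex-smallest matching: {0-7, 1-3, 2-6, 4-10, 8-14, 9-12, 17-15}

Lex-smallest maximum matching: {(0,7), (1,3), (2,6), (4,10), (8,14), (9,12), (17,15)}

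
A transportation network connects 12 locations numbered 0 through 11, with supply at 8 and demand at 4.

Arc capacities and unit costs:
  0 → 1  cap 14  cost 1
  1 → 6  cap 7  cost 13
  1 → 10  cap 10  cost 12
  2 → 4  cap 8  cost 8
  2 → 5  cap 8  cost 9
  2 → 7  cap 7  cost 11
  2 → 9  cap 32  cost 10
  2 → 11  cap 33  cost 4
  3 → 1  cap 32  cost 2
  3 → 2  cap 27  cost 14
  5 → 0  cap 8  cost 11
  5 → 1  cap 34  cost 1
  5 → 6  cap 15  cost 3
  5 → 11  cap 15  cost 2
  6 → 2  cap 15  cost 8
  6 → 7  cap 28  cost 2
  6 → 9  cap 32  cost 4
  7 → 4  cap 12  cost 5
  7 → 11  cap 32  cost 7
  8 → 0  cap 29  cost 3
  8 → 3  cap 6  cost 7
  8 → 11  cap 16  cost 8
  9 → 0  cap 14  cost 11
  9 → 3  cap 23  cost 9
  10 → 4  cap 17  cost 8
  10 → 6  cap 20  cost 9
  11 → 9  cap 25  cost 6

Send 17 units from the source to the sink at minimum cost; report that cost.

shortest-cost path #1: 8→0→1→6→7→4 push 7 @ unit cost 24 (adds 168)
shortest-cost path #2: 8→0→1→10→4 push 7 @ unit cost 24 (adds 168)
shortest-cost path #3: 8→3→2→4 push 3 @ unit cost 29 (adds 87)
total cost = 423

Minimum cost for 17 units: 423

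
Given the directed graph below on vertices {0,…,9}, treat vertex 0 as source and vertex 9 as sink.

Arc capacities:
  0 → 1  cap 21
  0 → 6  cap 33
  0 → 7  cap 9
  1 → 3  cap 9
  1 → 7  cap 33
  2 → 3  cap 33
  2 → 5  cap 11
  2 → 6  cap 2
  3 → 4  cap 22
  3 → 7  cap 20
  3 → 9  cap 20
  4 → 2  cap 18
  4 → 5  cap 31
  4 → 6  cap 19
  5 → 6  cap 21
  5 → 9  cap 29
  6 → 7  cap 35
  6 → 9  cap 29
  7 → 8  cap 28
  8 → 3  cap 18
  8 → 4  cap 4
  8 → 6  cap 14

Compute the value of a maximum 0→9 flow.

Maximum flow value: 60

augment #1: 0→6→9 bottleneck 29, total now 29
augment #2: 0→1→3→9 bottleneck 9, total now 38
augment #3: 0→7→8→3→9 bottleneck 9, total now 47
augment #4: 0→1→7→8→3→9 bottleneck 2, total now 49
augment #5: 0→1→7→8→4→5→9 bottleneck 4, total now 53
augment #6: 0→1→7→8→3→4→5→9 bottleneck 6, total now 59
augment #7: 0→6→7→8→3→4→5→9 bottleneck 1, total now 60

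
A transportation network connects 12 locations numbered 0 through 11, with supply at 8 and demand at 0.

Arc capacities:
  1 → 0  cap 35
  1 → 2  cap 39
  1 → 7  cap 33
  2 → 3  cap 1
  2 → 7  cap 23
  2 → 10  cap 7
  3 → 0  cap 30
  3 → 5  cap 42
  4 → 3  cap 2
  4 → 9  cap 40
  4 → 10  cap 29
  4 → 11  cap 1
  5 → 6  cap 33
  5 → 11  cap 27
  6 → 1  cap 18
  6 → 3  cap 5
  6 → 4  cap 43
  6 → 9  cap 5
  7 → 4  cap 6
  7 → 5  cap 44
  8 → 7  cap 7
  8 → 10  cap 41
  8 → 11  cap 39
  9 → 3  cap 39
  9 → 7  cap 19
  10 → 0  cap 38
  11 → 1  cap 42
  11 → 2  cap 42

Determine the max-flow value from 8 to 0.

augment #1: 8→10→0 bottleneck 38, total now 38
augment #2: 8→11→1→0 bottleneck 35, total now 73
augment #3: 8→7→4→3→0 bottleneck 2, total now 75
augment #4: 8→11→2→3→0 bottleneck 1, total now 76
augment #5: 8→7→4→9→3→0 bottleneck 4, total now 80
augment #6: 8→7→5→6→3→0 bottleneck 1, total now 81
augment #7: 8→11→1→7→5→6→3→0 bottleneck 3, total now 84

Maximum flow value: 84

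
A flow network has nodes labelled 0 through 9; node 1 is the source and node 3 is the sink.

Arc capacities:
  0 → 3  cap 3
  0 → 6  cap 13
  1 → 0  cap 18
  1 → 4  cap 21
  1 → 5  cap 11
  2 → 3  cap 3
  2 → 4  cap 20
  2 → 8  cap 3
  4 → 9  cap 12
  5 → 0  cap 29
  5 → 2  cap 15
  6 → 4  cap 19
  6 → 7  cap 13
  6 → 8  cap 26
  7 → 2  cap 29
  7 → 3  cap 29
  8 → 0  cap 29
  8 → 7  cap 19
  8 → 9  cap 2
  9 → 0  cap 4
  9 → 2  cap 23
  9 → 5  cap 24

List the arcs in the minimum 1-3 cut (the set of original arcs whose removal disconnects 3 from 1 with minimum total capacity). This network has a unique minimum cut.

augment #1: 1→0→3 push 3
augment #2: 1→5→2→3 push 3
augment #3: 1→0→6→7→3 push 13
augment #4: 1→5→2→8→7→3 push 3
max flow = 22; residual-reachable set from 1 gives S-side
cut edges (S→T): {(0,3), (0,6), (2,3), (2,8)} total cap 22

Min-cut arcs: {(0,3), (0,6), (2,3), (2,8)} (total capacity 22)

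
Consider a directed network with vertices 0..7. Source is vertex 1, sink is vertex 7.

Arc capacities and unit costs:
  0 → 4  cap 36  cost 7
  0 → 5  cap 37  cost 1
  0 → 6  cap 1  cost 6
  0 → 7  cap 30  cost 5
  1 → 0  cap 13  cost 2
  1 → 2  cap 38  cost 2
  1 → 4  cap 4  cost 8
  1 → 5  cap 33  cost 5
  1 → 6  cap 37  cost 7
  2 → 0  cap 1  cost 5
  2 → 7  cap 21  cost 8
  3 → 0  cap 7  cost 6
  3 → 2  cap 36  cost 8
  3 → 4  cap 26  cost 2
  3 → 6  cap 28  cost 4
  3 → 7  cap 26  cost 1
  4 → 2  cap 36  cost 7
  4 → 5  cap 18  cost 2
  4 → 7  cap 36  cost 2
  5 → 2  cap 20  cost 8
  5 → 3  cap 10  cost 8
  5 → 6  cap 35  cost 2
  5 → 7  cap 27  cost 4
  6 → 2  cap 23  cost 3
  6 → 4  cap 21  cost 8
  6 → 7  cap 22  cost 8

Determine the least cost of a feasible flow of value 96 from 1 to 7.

shortest-cost path #1: 1→0→7 push 13 @ unit cost 7 (adds 91)
shortest-cost path #2: 1→5→7 push 27 @ unit cost 9 (adds 243)
shortest-cost path #3: 1→2→7 push 21 @ unit cost 10 (adds 210)
shortest-cost path #4: 1→4→7 push 4 @ unit cost 10 (adds 40)
shortest-cost path #5: 1→2→0→7 push 1 @ unit cost 12 (adds 12)
shortest-cost path #6: 1→5→3→7 push 6 @ unit cost 14 (adds 84)
shortest-cost path #7: 1→6→7 push 22 @ unit cost 15 (adds 330)
shortest-cost path #8: 1→6→4→7 push 2 @ unit cost 17 (adds 34)
total cost = 1044

Minimum cost for 96 units: 1044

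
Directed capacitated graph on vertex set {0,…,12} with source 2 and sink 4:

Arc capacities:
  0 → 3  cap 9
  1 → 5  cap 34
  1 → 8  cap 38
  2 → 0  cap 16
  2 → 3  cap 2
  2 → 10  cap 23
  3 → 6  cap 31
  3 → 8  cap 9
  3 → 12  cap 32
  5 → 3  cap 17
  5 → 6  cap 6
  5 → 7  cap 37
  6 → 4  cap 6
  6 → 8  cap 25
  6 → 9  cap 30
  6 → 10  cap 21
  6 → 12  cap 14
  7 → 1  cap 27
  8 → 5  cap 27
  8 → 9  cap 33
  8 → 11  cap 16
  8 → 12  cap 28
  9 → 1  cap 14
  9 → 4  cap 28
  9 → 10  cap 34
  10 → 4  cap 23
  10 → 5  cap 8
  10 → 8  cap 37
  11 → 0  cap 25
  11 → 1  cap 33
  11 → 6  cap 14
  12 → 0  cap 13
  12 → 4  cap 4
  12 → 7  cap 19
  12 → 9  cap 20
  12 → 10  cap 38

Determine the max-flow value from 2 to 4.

augment #1: 2→10→4 bottleneck 23, total now 23
augment #2: 2→3→6→4 bottleneck 2, total now 25
augment #3: 2→0→3→6→4 bottleneck 4, total now 29
augment #4: 2→0→3→12→4 bottleneck 4, total now 33
augment #5: 2→0→3→6→9→4 bottleneck 1, total now 34

Maximum flow value: 34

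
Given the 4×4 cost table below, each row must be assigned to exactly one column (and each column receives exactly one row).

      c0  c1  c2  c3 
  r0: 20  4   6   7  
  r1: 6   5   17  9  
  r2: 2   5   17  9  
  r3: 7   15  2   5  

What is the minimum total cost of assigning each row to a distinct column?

Minimum assignment cost: 16

optimal assignment: row0→col3 (cost 7), row1→col1 (cost 5), row2→col0 (cost 2), row3→col2 (cost 2)
total = 7 + 5 + 2 + 2 = 16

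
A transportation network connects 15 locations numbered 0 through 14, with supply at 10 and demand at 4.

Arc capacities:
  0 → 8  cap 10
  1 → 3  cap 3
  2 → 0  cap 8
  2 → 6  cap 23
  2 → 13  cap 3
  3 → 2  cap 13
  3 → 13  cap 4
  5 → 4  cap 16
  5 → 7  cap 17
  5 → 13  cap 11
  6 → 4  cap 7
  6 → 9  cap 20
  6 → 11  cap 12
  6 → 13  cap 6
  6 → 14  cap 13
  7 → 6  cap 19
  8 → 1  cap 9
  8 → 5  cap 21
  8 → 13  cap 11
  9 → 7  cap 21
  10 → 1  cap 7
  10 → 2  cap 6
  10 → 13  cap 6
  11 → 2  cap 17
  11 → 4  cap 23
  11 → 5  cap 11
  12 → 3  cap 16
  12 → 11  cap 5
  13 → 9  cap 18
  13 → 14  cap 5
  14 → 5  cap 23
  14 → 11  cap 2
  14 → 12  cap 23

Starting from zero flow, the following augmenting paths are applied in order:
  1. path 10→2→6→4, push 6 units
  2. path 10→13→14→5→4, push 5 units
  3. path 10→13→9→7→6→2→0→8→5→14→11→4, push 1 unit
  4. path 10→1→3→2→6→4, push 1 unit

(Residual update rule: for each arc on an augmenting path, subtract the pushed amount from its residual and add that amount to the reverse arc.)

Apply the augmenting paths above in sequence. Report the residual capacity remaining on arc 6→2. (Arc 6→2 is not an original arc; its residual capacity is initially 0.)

Residual capacity of (6,2): 6

after path 1 (10→2→6→4, push 6): res(6,2)=6
after path 2 (10→13→14→5→4, push 5): res(6,2)=6
after path 3 (10→13→9→7→6→2→0→8→5→14→11→4, push 1): res(6,2)=5
after path 4 (10→1→3→2→6→4, push 1): res(6,2)=6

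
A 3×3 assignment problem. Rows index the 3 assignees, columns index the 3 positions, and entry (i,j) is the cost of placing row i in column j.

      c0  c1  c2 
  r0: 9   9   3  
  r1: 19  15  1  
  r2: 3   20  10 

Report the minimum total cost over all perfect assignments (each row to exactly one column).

optimal assignment: row0→col1 (cost 9), row1→col2 (cost 1), row2→col0 (cost 3)
total = 9 + 1 + 3 = 13

Minimum assignment cost: 13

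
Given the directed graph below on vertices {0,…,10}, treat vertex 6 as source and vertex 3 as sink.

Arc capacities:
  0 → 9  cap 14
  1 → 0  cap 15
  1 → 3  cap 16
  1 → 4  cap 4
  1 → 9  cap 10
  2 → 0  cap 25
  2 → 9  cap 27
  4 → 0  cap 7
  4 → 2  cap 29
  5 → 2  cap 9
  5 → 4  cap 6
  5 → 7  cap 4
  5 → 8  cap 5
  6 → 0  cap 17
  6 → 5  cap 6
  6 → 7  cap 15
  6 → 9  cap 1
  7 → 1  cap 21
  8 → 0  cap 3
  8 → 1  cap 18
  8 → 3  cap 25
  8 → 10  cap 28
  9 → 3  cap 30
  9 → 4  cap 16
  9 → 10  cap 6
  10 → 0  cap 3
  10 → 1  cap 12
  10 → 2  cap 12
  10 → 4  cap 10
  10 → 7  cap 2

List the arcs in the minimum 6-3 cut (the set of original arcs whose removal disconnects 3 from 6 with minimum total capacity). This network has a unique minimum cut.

Min-cut arcs: {(0,9), (6,5), (6,7), (6,9)} (total capacity 36)

augment #1: 6→9→3 push 1
augment #2: 6→0→9→3 push 14
augment #3: 6→5→8→3 push 5
augment #4: 6→7→1→3 push 15
augment #5: 6→5→2→9→3 push 1
max flow = 36; residual-reachable set from 6 gives S-side
cut edges (S→T): {(0,9), (6,5), (6,7), (6,9)} total cap 36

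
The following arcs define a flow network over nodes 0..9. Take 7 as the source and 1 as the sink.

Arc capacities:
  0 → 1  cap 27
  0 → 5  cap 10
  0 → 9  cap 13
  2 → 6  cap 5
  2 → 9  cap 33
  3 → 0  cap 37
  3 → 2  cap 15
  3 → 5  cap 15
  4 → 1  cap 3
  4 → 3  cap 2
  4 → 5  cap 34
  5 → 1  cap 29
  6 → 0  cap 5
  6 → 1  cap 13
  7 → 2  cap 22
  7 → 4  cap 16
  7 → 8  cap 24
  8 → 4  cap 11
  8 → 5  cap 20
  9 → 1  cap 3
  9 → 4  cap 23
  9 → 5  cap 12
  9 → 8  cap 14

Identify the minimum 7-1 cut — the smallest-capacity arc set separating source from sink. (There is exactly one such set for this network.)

augment #1: 7→4→1 push 3
augment #2: 7→2→6→1 push 5
augment #3: 7→2→9→1 push 3
augment #4: 7→4→5→1 push 13
augment #5: 7→8→5→1 push 16
augment #6: 7→8→4→3→0→1 push 2
max flow = 42; residual-reachable set from 7 gives S-side
cut edges (S→T): {(2,6), (4,1), (4,3), (5,1), (9,1)} total cap 42

Min-cut arcs: {(2,6), (4,1), (4,3), (5,1), (9,1)} (total capacity 42)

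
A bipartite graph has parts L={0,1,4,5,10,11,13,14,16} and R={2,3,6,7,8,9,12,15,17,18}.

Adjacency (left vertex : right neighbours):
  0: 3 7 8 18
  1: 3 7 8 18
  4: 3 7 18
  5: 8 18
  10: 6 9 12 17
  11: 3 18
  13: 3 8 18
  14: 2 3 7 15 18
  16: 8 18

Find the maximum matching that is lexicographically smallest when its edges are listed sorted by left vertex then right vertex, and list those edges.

|M| = 6 (so the lex-smallest maximum matching has 6 edges)
process left vertices in ascending order; for each, take the smallest-labelled available neighbour that still permits 6 edges overall, or leave it unmatched if none does
lex-smallest matching: {0-3, 1-7, 4-18, 5-8, 10-6, 14-2}

Lex-smallest maximum matching: {(0,3), (1,7), (4,18), (5,8), (10,6), (14,2)}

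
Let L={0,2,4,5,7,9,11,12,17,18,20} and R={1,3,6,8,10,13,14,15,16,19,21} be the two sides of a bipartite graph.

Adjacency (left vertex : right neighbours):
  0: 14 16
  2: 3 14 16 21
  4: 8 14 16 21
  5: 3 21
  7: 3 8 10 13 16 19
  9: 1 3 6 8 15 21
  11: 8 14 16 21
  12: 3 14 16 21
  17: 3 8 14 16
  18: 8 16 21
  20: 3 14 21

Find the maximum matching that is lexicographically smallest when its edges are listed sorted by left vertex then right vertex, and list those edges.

Lex-smallest maximum matching: {(0,14), (2,3), (4,8), (5,21), (7,10), (9,1), (11,16)}

|M| = 7 (so the lex-smallest maximum matching has 7 edges)
process left vertices in ascending order; for each, take the smallest-labelled available neighbour that still permits 7 edges overall, or leave it unmatched if none does
lex-smallest matching: {0-14, 2-3, 4-8, 5-21, 7-10, 9-1, 11-16}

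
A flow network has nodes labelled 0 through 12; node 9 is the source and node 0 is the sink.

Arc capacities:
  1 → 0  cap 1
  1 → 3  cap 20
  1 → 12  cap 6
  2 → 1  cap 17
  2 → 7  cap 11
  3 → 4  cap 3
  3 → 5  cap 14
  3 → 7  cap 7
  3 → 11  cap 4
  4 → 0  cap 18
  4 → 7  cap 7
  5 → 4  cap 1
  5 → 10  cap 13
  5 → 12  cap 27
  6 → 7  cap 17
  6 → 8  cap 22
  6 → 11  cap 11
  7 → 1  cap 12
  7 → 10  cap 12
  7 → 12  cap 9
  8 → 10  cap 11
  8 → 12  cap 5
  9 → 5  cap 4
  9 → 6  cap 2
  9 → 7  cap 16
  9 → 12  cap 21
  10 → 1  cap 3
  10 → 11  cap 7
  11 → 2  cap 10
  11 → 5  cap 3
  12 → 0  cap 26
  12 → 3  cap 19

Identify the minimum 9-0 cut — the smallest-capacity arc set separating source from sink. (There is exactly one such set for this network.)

Min-cut arcs: {(1,0), (3,4), (5,4), (12,0)} (total capacity 31)

augment #1: 9→12→0 push 21
augment #2: 9→5→4→0 push 1
augment #3: 9→5→12→0 push 3
augment #4: 9→7→1→0 push 1
augment #5: 9→7→12→0 push 2
augment #6: 9→7→1→3→4→0 push 3
max flow = 31; residual-reachable set from 9 gives S-side
cut edges (S→T): {(1,0), (3,4), (5,4), (12,0)} total cap 31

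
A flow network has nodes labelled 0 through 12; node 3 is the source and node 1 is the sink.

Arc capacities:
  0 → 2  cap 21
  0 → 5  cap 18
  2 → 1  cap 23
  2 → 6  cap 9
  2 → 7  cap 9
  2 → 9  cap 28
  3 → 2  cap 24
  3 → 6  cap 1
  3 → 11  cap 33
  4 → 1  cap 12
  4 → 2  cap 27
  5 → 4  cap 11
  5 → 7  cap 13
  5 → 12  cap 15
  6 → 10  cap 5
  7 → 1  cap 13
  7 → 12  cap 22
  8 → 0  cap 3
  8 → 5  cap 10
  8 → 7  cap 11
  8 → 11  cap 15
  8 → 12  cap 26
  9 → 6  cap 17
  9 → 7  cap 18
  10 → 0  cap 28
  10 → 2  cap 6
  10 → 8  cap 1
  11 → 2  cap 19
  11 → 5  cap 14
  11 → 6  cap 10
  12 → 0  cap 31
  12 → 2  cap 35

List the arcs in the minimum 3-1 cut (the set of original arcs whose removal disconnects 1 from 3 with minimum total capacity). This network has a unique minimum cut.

augment #1: 3→2→1 push 23
augment #2: 3→2→7→1 push 1
augment #3: 3→11→2→7→1 push 8
augment #4: 3→11→5→4→1 push 11
augment #5: 3→11→5→7→1 push 3
augment #6: 3→6→10→8→7→1 push 1
max flow = 47; residual-reachable set from 3 gives S-side
cut edges (S→T): {(2,1), (5,4), (7,1)} total cap 47

Min-cut arcs: {(2,1), (5,4), (7,1)} (total capacity 47)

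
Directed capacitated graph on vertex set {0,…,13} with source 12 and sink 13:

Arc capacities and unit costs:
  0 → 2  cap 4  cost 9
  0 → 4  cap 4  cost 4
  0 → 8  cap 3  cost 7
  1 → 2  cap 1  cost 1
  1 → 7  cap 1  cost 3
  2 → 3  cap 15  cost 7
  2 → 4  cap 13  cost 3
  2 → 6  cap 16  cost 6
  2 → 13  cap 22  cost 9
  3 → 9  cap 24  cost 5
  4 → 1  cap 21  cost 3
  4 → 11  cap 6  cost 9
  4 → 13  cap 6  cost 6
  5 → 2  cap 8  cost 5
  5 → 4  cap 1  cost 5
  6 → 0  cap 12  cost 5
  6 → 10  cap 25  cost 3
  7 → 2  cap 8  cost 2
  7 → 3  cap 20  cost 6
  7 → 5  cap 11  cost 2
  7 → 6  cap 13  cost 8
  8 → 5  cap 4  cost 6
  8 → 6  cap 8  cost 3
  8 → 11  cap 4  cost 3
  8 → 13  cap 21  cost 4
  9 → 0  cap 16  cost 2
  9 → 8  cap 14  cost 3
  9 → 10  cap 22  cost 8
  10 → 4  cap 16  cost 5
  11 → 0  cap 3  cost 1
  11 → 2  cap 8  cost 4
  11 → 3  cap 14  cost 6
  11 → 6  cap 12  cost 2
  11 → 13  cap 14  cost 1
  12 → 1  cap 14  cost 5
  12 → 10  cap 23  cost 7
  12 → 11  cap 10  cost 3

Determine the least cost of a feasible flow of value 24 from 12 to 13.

Minimum cost for 24 units: 336

shortest-cost path #1: 12→11→13 push 10 @ unit cost 4 (adds 40)
shortest-cost path #2: 12→1→2→13 push 1 @ unit cost 15 (adds 15)
shortest-cost path #3: 12→10→4→13 push 6 @ unit cost 18 (adds 108)
shortest-cost path #4: 12→1→7→2→13 push 1 @ unit cost 19 (adds 19)
shortest-cost path #5: 12→10→4→11→13 push 4 @ unit cost 22 (adds 88)
shortest-cost path #6: 12→10→4→11→0→8→13 push 2 @ unit cost 33 (adds 66)
total cost = 336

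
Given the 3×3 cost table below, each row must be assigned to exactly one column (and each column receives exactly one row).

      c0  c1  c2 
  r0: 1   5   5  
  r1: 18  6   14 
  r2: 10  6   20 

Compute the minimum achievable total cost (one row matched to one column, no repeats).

Minimum assignment cost: 21

one of 2 optimal assignments: row0→col0 (cost 1), row1→col2 (cost 14), row2→col1 (cost 6)
total = 1 + 14 + 6 = 21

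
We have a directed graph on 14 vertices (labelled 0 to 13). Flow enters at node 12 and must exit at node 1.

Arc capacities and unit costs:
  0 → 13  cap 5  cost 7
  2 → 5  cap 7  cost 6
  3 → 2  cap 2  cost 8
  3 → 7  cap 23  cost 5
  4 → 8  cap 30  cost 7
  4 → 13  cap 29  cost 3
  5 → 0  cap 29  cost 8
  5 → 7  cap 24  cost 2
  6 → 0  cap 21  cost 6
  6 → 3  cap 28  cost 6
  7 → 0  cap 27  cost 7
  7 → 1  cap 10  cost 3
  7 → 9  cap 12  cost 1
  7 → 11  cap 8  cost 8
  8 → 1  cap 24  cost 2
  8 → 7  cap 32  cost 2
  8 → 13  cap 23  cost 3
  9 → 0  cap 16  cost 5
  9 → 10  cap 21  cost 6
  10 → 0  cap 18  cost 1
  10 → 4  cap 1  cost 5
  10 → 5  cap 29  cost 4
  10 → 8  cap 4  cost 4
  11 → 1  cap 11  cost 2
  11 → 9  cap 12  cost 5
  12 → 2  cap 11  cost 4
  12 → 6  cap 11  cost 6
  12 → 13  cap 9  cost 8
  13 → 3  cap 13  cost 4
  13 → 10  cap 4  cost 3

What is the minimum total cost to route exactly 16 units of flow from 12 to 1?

Minimum cost for 16 units: 287

shortest-cost path #1: 12→2→5→7→1 push 7 @ unit cost 15 (adds 105)
shortest-cost path #2: 12→13→10→8→1 push 4 @ unit cost 17 (adds 68)
shortest-cost path #3: 12→13→3→7→1 push 3 @ unit cost 20 (adds 60)
shortest-cost path #4: 12→13→3→7→11→1 push 2 @ unit cost 27 (adds 54)
total cost = 287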